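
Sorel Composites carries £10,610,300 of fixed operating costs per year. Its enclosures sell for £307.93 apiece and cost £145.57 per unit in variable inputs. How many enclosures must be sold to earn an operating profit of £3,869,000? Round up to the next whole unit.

Each unit contributes £307.93 − £145.57 = £162.36.
Units = (FC + target) / CM = (£10,610,300 + £3,869,000) / £162.36 = 89,180.22, so 89,181 enclosures.

89,181 enclosures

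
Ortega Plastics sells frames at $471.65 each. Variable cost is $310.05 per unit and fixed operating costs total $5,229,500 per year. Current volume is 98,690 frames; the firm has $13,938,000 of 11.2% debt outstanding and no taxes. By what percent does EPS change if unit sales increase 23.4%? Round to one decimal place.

+40.8%

At 98,690 units, contribution = 98,690 × $161.60 = $15,948,304.00.
EBIT = $15,948,304.00 − $5,229,500 = $10,718,804.00.
After interest of $1,561,056.00, pre-tax earnings = $9,157,748.00.
DCL = total CM / (EBIT − I) = $15,948,304.00 / $9,157,748.00 = 1.7415.
EPS therefore changes by 1.7415 × (+23.4%) = +40.8%.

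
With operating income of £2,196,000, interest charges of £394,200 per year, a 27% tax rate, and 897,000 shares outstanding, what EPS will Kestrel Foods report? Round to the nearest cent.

£1.47

Pre-tax income = £2,196,000 − £394,200.00 = £1,801,800.00.
After tax at 27%: net income = £1,801,800.00 × 0.73 = £1,315,314.00.
EPS = £1,315,314.00 ÷ 897,000 = £1.47.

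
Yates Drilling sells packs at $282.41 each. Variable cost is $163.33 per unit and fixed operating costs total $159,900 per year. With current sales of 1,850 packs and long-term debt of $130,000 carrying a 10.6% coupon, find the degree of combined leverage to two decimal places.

4.73

Total contribution margin = 1,850 × $119.08 = $220,298.00.
EBIT = $220,298.00 − $159,900 = $60,398.00. Interest = $13,780.00.
DOL = $220,298.00 ÷ $60,398.00 = 3.6474; DFL = $60,398.00 ÷ $46,618.00 = 1.2956.
DCL = DOL × DFL = 3.6474 × 1.2956 = 4.7256.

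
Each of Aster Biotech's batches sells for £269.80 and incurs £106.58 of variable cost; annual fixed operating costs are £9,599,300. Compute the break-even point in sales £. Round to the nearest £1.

CM per unit = £269.80 − £106.58 = £163.22; CM ratio = £163.22 / £269.80 = 0.6050.
Break-even sales = FC ÷ CM ratio = £9,599,300 × £269.80 / £163.22 = £15,867,486.

£15,867,486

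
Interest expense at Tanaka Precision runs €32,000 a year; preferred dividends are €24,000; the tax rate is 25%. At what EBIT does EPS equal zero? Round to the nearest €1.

Grossing the preferred dividend up to pre-tax terms: €24,000 / (1 − 0.25) = €32,000.00.
EPS = 0 when EBIT covers interest plus the pre-tax preferred burden: €32,000 + €32,000.00 = €64,000.00.

€64,000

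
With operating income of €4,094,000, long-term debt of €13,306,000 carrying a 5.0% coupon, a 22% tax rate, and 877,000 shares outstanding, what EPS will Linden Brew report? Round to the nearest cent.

€3.05

Pre-tax income = €4,094,000 − €665,300.00 = €3,428,700.00.
After tax at 22%: net income = €3,428,700.00 × 0.78 = €2,674,386.00.
Per share: €2,674,386.00 / 877,000 shares = €3.05.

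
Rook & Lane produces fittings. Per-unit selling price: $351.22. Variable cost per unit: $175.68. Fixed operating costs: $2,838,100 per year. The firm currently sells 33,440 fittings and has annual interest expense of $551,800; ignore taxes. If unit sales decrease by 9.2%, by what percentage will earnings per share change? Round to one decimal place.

-21.8%

Contribution at this volume is 33,440 × $175.54 = $5,870,057.60.
Operating income = contribution − fixed costs = $5,870,057.60 − $2,838,100 = $3,031,957.60.
Interest = $551,800.00, so EBIT − I = $2,480,157.60.
DCL = total CM / (EBIT − I) = $5,870,057.60 / $2,480,157.60 = 2.3668.
%ΔEPS = DCL × %ΔSales = 2.3668 × -9.2% = -21.8%.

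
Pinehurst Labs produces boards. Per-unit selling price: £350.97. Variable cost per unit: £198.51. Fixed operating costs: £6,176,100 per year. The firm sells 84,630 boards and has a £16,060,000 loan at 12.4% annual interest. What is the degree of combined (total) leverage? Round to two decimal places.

2.72

At 84,630 units, contribution = 84,630 × £152.46 = £12,902,689.80.
Operating income = contribution − fixed costs = £12,902,689.80 − £6,176,100 = £6,726,589.80. Interest = £1,991,440.00, so EBIT − I = £4,735,149.80.
DCL = contribution ÷ (EBIT − I) = £12,902,689.80 ÷ £4,735,149.80 = 2.7249.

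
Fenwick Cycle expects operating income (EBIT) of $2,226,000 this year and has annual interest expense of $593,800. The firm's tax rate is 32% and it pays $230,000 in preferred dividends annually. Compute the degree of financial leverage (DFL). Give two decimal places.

1.72

Annual interest charges come to $593,800.00.
Preferred dividends grossed up pre-tax: $230,000 / (1 − 0.32) = $338,235.29.
DFL = EBIT ÷ [EBIT − I − D_p/(1−t)] = $2,226,000 ÷ [$2,226,000 − $593,800.00 − $338,235.29] = $2,226,000 ÷ $1,293,964.71 = 1.7203.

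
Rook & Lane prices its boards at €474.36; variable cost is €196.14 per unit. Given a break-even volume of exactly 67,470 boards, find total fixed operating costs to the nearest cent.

Each unit contributes €474.36 − €196.14 = €278.22.
Fixed costs = break-even units × CM = 67,470 × €278.22 = €18,771,503.40.

€18,771,503.40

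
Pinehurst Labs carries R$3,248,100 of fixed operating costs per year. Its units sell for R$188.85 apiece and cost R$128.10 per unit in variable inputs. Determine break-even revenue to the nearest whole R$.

CM per unit = R$188.85 − R$128.10 = R$60.75; CM ratio = R$60.75 / R$188.85 = 0.3217.
Break-even revenue = fixed costs × price ÷ CM = R$3,248,100 × R$188.85 ÷ R$60.75 = R$10,097,180.

R$10,097,180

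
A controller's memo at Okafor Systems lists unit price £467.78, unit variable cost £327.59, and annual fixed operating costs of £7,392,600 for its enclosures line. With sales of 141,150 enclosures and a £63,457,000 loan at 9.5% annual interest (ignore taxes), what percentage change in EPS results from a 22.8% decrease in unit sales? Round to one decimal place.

-70.9%

Contribution at this volume is 141,150 × £140.19 = £19,787,818.50.
Subtracting fixed costs: EBIT = £19,787,818.50 − £7,392,600 = £12,395,218.50.
After interest of £6,028,415.00, pre-tax earnings = £6,366,803.50.
Degree of combined leverage = contribution ÷ (EBIT − I) = £19,787,818.50 ÷ £6,366,803.50 = 3.1080.
EPS therefore changes by 3.1080 × (-22.8%) = -70.9%.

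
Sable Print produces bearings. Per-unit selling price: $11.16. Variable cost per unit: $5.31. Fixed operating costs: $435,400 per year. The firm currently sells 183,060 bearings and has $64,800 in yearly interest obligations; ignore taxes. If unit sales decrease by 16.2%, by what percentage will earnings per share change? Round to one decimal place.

-30.4%

Contribution at this volume is 183,060 × $5.85 = $1,070,901.00.
Operating income = contribution − fixed costs = $1,070,901.00 − $435,400 = $635,501.00.
After interest of $64,800.00, pre-tax earnings = $570,701.00.
DCL = total CM / (EBIT − I) = $1,070,901.00 / $570,701.00 = 1.8765.
%ΔEPS = DCL × %ΔSales = 1.8765 × -16.2% = -30.4%.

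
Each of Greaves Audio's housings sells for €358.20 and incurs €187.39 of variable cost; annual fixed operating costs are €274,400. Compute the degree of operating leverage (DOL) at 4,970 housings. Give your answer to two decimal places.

Contribution at this volume is 4,970 × €170.81 = €848,925.70.
Operating income = contribution − fixed costs = €848,925.70 − €274,400 = €574,525.70.
Degree of operating leverage = €848,925.70 / €574,525.70 = 1.4776.

1.48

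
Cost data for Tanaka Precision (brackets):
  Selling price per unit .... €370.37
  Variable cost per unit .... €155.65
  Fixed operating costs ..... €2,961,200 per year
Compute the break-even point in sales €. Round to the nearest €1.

Contribution margin per unit = €370.37 − €155.65 = €214.72, a CM ratio of €214.72 ÷ €370.37 = 0.5797.
Break-even sales = FC ÷ CM ratio = €2,961,200 × €370.37 / €214.72 = €5,107,767.

€5,107,767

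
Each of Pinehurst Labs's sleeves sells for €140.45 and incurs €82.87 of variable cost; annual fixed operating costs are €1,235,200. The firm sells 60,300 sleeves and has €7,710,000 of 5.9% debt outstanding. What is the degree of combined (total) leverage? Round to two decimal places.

1.95

At 60,300 units, contribution = 60,300 × €57.58 = €3,472,074.00.
EBIT = €3,472,074.00 − €1,235,200 = €2,236,874.00. Interest = €454,890.00.
DOL = €3,472,074.00 ÷ €2,236,874.00 = 1.5522; DFL = €2,236,874.00 ÷ €1,781,984.00 = 1.2553.
Combined leverage = 1.5522 × 1.2553 = 1.9485.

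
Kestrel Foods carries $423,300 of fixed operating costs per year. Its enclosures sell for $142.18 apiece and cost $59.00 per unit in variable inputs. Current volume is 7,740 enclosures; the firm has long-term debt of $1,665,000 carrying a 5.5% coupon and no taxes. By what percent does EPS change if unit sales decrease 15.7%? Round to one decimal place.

-78.4%

At 7,740 units, contribution = 7,740 × $83.18 = $643,813.20.
EBIT = $643,813.20 − $423,300 = $220,513.20.
After interest of $91,575.00, pre-tax earnings = $128,938.20.
DCL = total CM / (EBIT − I) = $643,813.20 / $128,938.20 = 4.9932.
%ΔEPS = DCL × %ΔSales = 4.9932 × -15.7% = -78.4%.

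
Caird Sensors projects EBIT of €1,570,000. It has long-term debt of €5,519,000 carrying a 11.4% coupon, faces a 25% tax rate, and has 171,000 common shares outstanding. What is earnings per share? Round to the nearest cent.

€4.13

Pre-tax income = €1,570,000 − €629,166.00 = €940,834.00.
Net income = €940,834.00 × (1 − 0.25) = €705,625.50.
Per share: €705,625.50 / 171,000 shares = €4.13.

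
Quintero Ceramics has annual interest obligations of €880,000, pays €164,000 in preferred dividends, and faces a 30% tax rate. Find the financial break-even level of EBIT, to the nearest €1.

Grossing the preferred dividend up to pre-tax terms: €164,000 / (1 − 0.30) = €234,285.71.
Financial break-even EBIT = interest + D_p ÷ (1 − t) = €880,000 + €234,285.71 = €1,114,285.71.

€1,114,286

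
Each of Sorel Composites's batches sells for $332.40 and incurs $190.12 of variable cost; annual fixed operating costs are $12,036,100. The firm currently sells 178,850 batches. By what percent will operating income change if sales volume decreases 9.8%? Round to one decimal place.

-18.6%

Contribution at this volume is 178,850 × $142.28 = $25,446,778.00.
Operating income = contribution − fixed costs = $25,446,778.00 − $12,036,100 = $13,410,678.00.
DOL = contribution ÷ EBIT = $25,446,778.00 ÷ $13,410,678.00 = 1.8975.
%ΔEBIT = DOL × %ΔSales = 1.8975 × -9.8% = -18.6%.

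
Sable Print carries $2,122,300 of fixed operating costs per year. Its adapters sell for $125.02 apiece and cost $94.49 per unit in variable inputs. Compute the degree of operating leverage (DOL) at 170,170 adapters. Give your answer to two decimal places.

Contribution at this volume is 170,170 × $30.53 = $5,195,290.10.
Operating income = contribution − fixed costs = $5,195,290.10 − $2,122,300 = $3,072,990.10.
So DOL = total CM / EBIT = $5,195,290.10 / $3,072,990.10 = 1.6906.

1.69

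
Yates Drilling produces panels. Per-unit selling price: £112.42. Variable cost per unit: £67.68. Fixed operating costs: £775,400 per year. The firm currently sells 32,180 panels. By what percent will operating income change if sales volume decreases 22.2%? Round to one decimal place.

-48.1%

Contribution at this volume is 32,180 × £44.74 = £1,439,733.20.
Operating income = contribution − fixed costs = £1,439,733.20 − £775,400 = £664,333.20.
DOL = contribution ÷ EBIT = £1,439,733.20 ÷ £664,333.20 = 2.1672.
%ΔEBIT = DOL × %ΔSales = 2.1672 × -22.2% = -48.1%.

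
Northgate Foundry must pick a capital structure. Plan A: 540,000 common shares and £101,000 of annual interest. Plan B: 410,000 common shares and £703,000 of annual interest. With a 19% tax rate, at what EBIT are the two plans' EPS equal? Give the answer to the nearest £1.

£2,601,615

Set EPS_A = EPS_B: (EBIT − £101,000)(1 − 0.19) ÷ 540,000 = (EBIT − £703,000)(1 − 0.19) ÷ 410,000.
The (1 − t) factor cancels: (EBIT − 101,000) × 410,000 = (EBIT − 703,000) × 540,000.
Solving, EBIT = (703,000·540,000 − 101,000·410,000) / (540,000 − 410,000) = 338,210,000,000 / 130,000 = 2,601,615.38.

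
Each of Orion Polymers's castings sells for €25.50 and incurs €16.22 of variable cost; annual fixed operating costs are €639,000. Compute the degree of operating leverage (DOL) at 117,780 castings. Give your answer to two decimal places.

2.41

At 117,780 units, contribution = 117,780 × €9.28 = €1,092,998.40.
Operating income = contribution − fixed costs = €1,092,998.40 − €639,000 = €453,998.40.
DOL = contribution ÷ EBIT = €1,092,998.40 ÷ €453,998.40 = 2.4075.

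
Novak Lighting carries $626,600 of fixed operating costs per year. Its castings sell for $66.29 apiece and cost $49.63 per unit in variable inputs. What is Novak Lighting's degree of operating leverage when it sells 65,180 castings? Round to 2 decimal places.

2.36

Total contribution margin = 65,180 × $16.66 = $1,085,898.80.
Operating income = contribution − fixed costs = $1,085,898.80 − $626,600 = $459,298.80.
So DOL = total CM / EBIT = $1,085,898.80 / $459,298.80 = 2.3643.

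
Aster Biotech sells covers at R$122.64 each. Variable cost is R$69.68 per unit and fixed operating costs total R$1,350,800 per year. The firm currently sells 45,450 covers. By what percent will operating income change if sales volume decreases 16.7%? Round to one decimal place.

-38.1%

At 45,450 units, contribution = 45,450 × R$52.96 = R$2,407,032.00.
Subtracting fixed costs: EBIT = R$2,407,032.00 − R$1,350,800 = R$1,056,232.00.
DOL = contribution ÷ EBIT = R$2,407,032.00 ÷ R$1,056,232.00 = 2.2789.
%ΔEBIT = DOL × %ΔSales = 2.2789 × -16.7% = -38.1%.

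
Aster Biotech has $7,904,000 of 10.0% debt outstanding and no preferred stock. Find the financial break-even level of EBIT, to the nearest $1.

Annual interest = 10.0% × $7,904,000 = $790,400.00.
With no preferred dividends, EPS = 0 when EBIT exactly covers interest, so the financial break-even EBIT is $790,400.00.

$790,400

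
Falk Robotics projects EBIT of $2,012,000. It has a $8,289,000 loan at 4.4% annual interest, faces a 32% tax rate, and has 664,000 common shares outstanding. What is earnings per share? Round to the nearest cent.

Pre-tax income = $2,012,000 − $364,716.00 = $1,647,284.00.
Net income = $1,647,284.00 × (1 − 0.32) = $1,120,153.12.
Per share: $1,120,153.12 / 664,000 shares = $1.69.

$1.69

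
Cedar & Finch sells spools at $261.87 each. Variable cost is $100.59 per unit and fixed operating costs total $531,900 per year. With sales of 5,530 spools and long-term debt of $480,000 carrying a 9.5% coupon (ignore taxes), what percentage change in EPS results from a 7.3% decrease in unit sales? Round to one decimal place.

-20.7%

Total contribution margin = 5,530 × $161.28 = $891,878.40.
Operating income = contribution − fixed costs = $891,878.40 − $531,900 = $359,978.40.
Interest = $45,600.00, so EBIT − I = $314,378.40.
Degree of combined leverage = contribution ÷ (EBIT − I) = $891,878.40 ÷ $314,378.40 = 2.8370.
%ΔEPS = DCL × %ΔSales = 2.8370 × -7.3% = -20.7%.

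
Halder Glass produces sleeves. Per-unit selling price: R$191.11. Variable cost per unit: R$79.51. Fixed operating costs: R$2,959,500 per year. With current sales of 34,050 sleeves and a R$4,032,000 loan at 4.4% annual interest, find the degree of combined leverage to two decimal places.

5.73

Total contribution margin = 34,050 × R$111.60 = R$3,799,980.00.
EBIT = R$3,799,980.00 − R$2,959,500 = R$840,480.00. Interest = R$177,408.00.
DOL = R$3,799,980.00 ÷ R$840,480.00 = 4.5212; DFL = R$840,480.00 ÷ R$663,072.00 = 1.2676.
Combined leverage = 4.5212 × 1.2676 = 5.7311.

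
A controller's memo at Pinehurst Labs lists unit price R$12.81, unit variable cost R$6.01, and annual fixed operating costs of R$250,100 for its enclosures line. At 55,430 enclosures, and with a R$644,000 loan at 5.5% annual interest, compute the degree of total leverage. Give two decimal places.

Total contribution margin = 55,430 × R$6.80 = R$376,924.00.
EBIT = R$376,924.00 − R$250,100 = R$126,824.00. Interest = R$35,420.00, so EBIT − I = R$91,404.00.
DCL = contribution ÷ (EBIT − I) = R$376,924.00 ÷ R$91,404.00 = 4.1237.

4.12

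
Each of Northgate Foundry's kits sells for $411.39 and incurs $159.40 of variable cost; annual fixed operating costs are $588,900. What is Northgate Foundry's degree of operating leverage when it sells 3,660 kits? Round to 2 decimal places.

2.77

Contribution at this volume is 3,660 × $251.99 = $922,283.40.
Subtracting fixed costs: EBIT = $922,283.40 − $588,900 = $333,383.40.
Degree of operating leverage = $922,283.40 / $333,383.40 = 2.7664.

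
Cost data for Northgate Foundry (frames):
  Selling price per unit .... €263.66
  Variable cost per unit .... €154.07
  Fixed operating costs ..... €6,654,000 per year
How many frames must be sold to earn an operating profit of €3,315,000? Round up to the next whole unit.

90,967 frames

Contribution margin per unit = €263.66 − €154.07 = €109.59.
Need Q such that Q × €109.59 − €6,654,000 = €3,315,000, i.e. Q = €9,969,000 / €109.59 = 90,966.33 → 90,967.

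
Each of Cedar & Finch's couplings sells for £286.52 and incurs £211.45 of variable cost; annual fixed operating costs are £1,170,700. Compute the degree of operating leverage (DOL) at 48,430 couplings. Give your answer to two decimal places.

1.47

Total contribution margin = 48,430 × £75.07 = £3,635,640.10.
Subtracting fixed costs: EBIT = £3,635,640.10 − £1,170,700 = £2,464,940.10.
Degree of operating leverage = £3,635,640.10 / £2,464,940.10 = 1.4749.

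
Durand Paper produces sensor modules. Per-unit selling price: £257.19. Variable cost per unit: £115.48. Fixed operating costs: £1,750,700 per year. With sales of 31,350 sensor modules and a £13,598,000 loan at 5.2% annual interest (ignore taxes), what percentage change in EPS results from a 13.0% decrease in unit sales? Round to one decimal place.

-29.1%

Contribution at this volume is 31,350 × £141.71 = £4,442,608.50.
Operating income = contribution − fixed costs = £4,442,608.50 − £1,750,700 = £2,691,908.50.
After interest of £707,096.00, pre-tax earnings = £1,984,812.50.
DCL = total CM / (EBIT − I) = £4,442,608.50 / £1,984,812.50 = 2.2383.
EPS therefore changes by 2.2383 × (-13.0%) = -29.1%.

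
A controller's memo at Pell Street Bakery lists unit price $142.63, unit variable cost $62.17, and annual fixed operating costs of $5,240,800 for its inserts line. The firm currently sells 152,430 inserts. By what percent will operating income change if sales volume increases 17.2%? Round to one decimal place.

Contribution at this volume is 152,430 × $80.46 = $12,264,517.80.
Operating income = contribution − fixed costs = $12,264,517.80 − $5,240,800 = $7,023,717.80.
So DOL = total CM / EBIT = $12,264,517.80 / $7,023,717.80 = 1.7462.
%ΔEBIT = DOL × %ΔSales = 1.7462 × +17.2% = +30.0%.

+30.0%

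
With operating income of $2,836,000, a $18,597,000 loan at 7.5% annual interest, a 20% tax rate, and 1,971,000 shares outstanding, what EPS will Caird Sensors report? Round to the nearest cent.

$0.58

Pre-tax income = $2,836,000 − $1,394,775.00 = $1,441,225.00.
Net income = $1,441,225.00 × (1 − 0.20) = $1,152,980.00.
Per share: $1,152,980.00 / 1,971,000 shares = $0.58.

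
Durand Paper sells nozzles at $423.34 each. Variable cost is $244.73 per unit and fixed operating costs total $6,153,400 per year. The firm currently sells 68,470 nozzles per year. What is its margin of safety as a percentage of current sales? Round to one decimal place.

Unit CM = price − variable cost = $423.34 − $244.73 = $178.61. Break-even units = $6,153,400 ÷ $178.61 = 34,451.60; break-even revenue = 34,451.60 × $423.34 = $14,584,739.69.
Actual sales revenue = 68,470 × $423.34 = $28,986,089.80.
Margin of safety = ($28,986,089.80 − $14,584,739.69) ÷ $28,986,089.80 = 49.7%.

49.7%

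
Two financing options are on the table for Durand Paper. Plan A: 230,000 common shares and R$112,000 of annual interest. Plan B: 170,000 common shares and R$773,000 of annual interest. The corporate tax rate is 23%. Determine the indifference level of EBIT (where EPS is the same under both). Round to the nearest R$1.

R$2,645,833

Set EPS_A = EPS_B: (EBIT − R$112,000)(1 − 0.23) ÷ 230,000 = (EBIT − R$773,000)(1 − 0.23) ÷ 170,000.
The (1 − t) factor cancels: (EBIT − 112,000) × 170,000 = (EBIT − 773,000) × 230,000.
Solving, EBIT = (773,000·230,000 − 112,000·170,000) / (230,000 − 170,000) = 158,750,000,000 / 60,000 = 2,645,833.33.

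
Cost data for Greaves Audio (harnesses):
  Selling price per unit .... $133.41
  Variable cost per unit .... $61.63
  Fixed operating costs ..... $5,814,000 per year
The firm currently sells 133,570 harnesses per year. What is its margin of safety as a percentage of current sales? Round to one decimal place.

Unit CM = price − variable cost = $133.41 − $61.63 = $71.78. Break-even units = $5,814,000 ÷ $71.78 = 80,997.49; break-even revenue = 80,997.49 × $133.41 = $10,805,875.45.
Actual sales revenue = 133,570 × $133.41 = $17,819,573.70.
Margin of safety = ($17,819,573.70 − $10,805,875.45) ÷ $17,819,573.70 = 39.4%.

39.4%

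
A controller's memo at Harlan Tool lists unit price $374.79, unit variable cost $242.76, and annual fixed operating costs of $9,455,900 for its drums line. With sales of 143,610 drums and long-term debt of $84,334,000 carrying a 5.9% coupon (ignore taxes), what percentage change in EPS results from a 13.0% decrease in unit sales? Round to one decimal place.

Contribution at this volume is 143,610 × $132.03 = $18,960,828.30.
Operating income = contribution − fixed costs = $18,960,828.30 − $9,455,900 = $9,504,928.30.
Interest = $4,975,706.00, so EBIT − I = $4,529,222.30.
DCL = total CM / (EBIT − I) = $18,960,828.30 / $4,529,222.30 = 4.1863.
EPS therefore changes by 4.1863 × (-13.0%) = -54.4%.

-54.4%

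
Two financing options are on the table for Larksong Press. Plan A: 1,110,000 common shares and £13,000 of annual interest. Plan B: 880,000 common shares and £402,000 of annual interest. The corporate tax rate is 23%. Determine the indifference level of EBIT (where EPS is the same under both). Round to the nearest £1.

Set EPS_A = EPS_B: (EBIT − £13,000)(1 − 0.23) ÷ 1,110,000 = (EBIT − £402,000)(1 − 0.23) ÷ 880,000.
The (1 − t) factor cancels: (EBIT − 13,000) × 880,000 = (EBIT − 402,000) × 1,110,000.
Solving, EBIT = (402,000·1,110,000 − 13,000·880,000) / (1,110,000 − 880,000) = 434,780,000,000 / 230,000 = 1,890,347.83.

£1,890,348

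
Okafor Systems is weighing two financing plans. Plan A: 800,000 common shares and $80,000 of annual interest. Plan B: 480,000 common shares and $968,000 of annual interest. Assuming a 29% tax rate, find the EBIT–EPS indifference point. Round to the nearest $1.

$2,300,000

At indifference, (EBIT − 80,000)(1 − t)/800,000 = (EBIT − 968,000)(1 − t)/480,000.
Cancelling (1 − t) and cross-multiplying: 480,000·(EBIT − 80,000) = 800,000·(EBIT − 968,000).
Solving, EBIT = (968,000·800,000 − 80,000·480,000) / (800,000 − 480,000) = 736,000,000,000 / 320,000 = 2,300,000.00.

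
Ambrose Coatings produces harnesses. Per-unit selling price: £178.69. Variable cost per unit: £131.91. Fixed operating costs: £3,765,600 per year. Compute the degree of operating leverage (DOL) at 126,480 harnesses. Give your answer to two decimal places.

2.75

Contribution at this volume is 126,480 × £46.78 = £5,916,734.40.
EBIT = £5,916,734.40 − £3,765,600 = £2,151,134.40.
So DOL = total CM / EBIT = £5,916,734.40 / £2,151,134.40 = 2.7505.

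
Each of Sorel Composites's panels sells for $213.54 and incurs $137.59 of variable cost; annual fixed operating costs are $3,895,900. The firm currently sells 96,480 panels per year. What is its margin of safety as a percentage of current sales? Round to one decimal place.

46.8%

Unit CM = price − variable cost = $213.54 − $137.59 = $75.95. Break-even units = $3,895,900 ÷ $75.95 = 51,295.59; break-even revenue = 51,295.59 × $213.54 = $10,953,660.12.
Actual sales revenue = 96,480 × $213.54 = $20,602,339.20.
Margin of safety = ($20,602,339.20 − $10,953,660.12) ÷ $20,602,339.20 = 46.8%.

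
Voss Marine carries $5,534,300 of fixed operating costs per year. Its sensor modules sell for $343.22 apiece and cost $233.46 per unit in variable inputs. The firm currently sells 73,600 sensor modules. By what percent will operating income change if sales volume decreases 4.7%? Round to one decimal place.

-14.9%

Total contribution margin = 73,600 × $109.76 = $8,078,336.00.
Subtracting fixed costs: EBIT = $8,078,336.00 − $5,534,300 = $2,544,036.00.
So DOL = total CM / EBIT = $8,078,336.00 / $2,544,036.00 = 3.1754.
So EBIT moves 3.1754 × (-4.7%) = -14.9%.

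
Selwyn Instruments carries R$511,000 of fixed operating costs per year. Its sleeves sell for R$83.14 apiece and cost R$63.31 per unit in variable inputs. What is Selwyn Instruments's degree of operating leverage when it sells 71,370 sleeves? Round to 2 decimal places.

1.57

Contribution at this volume is 71,370 × R$19.83 = R$1,415,267.10.
EBIT = R$1,415,267.10 − R$511,000 = R$904,267.10.
Degree of operating leverage = R$1,415,267.10 / R$904,267.10 = 1.5651.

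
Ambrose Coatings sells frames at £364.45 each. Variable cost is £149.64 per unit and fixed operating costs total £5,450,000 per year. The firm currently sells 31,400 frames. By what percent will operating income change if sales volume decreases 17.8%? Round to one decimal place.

-92.7%

Total contribution margin = 31,400 × £214.81 = £6,745,034.00.
Subtracting fixed costs: EBIT = £6,745,034.00 − £5,450,000 = £1,295,034.00.
DOL = contribution ÷ EBIT = £6,745,034.00 ÷ £1,295,034.00 = 5.2084.
So EBIT moves 5.2084 × (-17.8%) = -92.7%.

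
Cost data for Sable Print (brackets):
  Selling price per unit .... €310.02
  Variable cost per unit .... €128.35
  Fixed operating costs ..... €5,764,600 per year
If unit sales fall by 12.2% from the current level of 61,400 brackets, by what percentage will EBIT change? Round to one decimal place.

Total contribution margin = 61,400 × €181.67 = €11,154,538.00.
Subtracting fixed costs: EBIT = €11,154,538.00 − €5,764,600 = €5,389,938.00.
Degree of operating leverage = €11,154,538.00 / €5,389,938.00 = 2.0695.
So EBIT moves 2.0695 × (-12.2%) = -25.2%.

-25.2%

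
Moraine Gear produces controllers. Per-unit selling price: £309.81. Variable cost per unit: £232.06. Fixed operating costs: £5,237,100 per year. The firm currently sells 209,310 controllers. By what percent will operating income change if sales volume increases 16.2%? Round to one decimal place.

+23.9%

Contribution at this volume is 209,310 × £77.75 = £16,273,852.50.
Subtracting fixed costs: EBIT = £16,273,852.50 − £5,237,100 = £11,036,752.50.
So DOL = total CM / EBIT = £16,273,852.50 / £11,036,752.50 = 1.4745.
Operating income changes by 1.4745 × +16.2% = +23.9%.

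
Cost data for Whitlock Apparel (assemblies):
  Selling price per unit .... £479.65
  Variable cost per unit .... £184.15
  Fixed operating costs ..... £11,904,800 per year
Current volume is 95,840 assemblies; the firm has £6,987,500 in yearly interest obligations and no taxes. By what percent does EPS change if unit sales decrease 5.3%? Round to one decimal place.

-15.9%

Contribution at this volume is 95,840 × £295.50 = £28,320,720.00.
Subtracting fixed costs: EBIT = £28,320,720.00 − £11,904,800 = £16,415,920.00.
Interest = £6,987,500.00, so EBIT − I = £9,428,420.00.
DCL = total CM / (EBIT − I) = £28,320,720.00 / £9,428,420.00 = 3.0038.
%ΔEPS = DCL × %ΔSales = 3.0038 × -5.3% = -15.9%.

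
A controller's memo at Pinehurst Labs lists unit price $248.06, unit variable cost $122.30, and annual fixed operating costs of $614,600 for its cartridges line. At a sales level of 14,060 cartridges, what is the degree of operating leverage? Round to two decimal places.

At 14,060 units, contribution = 14,060 × $125.76 = $1,768,185.60.
Operating income = contribution − fixed costs = $1,768,185.60 − $614,600 = $1,153,585.60.
So DOL = total CM / EBIT = $1,768,185.60 / $1,153,585.60 = 1.5328.

1.53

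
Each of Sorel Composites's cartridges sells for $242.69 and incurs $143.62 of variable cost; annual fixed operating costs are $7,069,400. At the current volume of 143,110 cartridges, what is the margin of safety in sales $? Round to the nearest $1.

$17,413,584

Each unit contributes $242.69 − $143.62 = $99.07. Break-even units = $7,069,400 ÷ $99.07 = 71,357.63; break-even revenue = 71,357.63 × $242.69 = $17,317,782.23.
Actual sales revenue = 143,110 × $242.69 = $34,731,365.90.
Margin of safety = $34,731,365.90 − $17,317,782.23 = $17,413,584.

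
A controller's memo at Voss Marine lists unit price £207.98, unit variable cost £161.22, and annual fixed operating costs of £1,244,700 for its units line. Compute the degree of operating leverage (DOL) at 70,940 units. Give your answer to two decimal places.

1.60

Total contribution margin = 70,940 × £46.76 = £3,317,154.40.
Subtracting fixed costs: EBIT = £3,317,154.40 − £1,244,700 = £2,072,454.40.
So DOL = total CM / EBIT = £3,317,154.40 / £2,072,454.40 = 1.6006.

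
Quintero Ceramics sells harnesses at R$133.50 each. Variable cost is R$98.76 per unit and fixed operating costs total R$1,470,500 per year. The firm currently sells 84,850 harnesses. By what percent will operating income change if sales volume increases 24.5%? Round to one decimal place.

+48.9%

At 84,850 units, contribution = 84,850 × R$34.74 = R$2,947,689.00.
Operating income = contribution − fixed costs = R$2,947,689.00 − R$1,470,500 = R$1,477,189.00.
DOL = contribution ÷ EBIT = R$2,947,689.00 ÷ R$1,477,189.00 = 1.9955.
So EBIT moves 1.9955 × (+24.5%) = +48.9%.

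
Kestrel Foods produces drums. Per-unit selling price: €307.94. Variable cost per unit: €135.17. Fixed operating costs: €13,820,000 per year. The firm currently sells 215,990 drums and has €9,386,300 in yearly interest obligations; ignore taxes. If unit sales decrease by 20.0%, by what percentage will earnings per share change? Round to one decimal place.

At 215,990 units, contribution = 215,990 × €172.77 = €37,316,592.30.
EBIT = €37,316,592.30 − €13,820,000 = €23,496,592.30.
After interest of €9,386,300.00, pre-tax earnings = €14,110,292.30.
Degree of combined leverage = contribution ÷ (EBIT − I) = €37,316,592.30 ÷ €14,110,292.30 = 2.6446.
EPS therefore changes by 2.6446 × (-20.0%) = -52.9%.

-52.9%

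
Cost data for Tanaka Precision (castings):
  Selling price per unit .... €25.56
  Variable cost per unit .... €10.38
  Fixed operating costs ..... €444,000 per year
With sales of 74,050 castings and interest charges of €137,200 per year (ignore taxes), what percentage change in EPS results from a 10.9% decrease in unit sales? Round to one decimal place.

Total contribution margin = 74,050 × €15.18 = €1,124,079.00.
EBIT = €1,124,079.00 − €444,000 = €680,079.00.
After interest of €137,200.00, pre-tax earnings = €542,879.00.
DCL = total CM / (EBIT − I) = €1,124,079.00 / €542,879.00 = 2.0706.
EPS therefore changes by 2.0706 × (-10.9%) = -22.6%.

-22.6%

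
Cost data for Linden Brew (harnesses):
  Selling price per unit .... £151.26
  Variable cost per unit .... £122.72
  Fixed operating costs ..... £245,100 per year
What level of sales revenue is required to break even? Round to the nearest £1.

CM per unit = £151.26 − £122.72 = £28.54; CM ratio = £28.54 / £151.26 = 0.1887.
Break-even revenue = fixed costs × price ÷ CM = £245,100 × £151.26 ÷ £28.54 = £1,299,013.

£1,299,013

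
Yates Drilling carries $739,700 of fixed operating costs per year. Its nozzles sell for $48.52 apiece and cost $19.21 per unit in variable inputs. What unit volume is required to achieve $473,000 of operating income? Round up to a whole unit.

41,375 nozzles

Unit CM = price − variable cost = $48.52 − $19.21 = $29.31.
Required volume = (fixed costs + target profit) ÷ CM = ($739,700 + $473,000) ÷ $29.31 = 41,374.96, so 41,375 nozzles.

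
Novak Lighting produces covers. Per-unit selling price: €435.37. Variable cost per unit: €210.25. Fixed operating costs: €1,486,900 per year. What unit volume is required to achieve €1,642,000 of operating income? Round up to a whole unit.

Contribution margin per unit = €435.37 − €210.25 = €225.12.
Required volume = (fixed costs + target profit) ÷ CM = (€1,486,900 + €1,642,000) ÷ €225.12 = 13,898.81, so 13,899 covers.

13,899 covers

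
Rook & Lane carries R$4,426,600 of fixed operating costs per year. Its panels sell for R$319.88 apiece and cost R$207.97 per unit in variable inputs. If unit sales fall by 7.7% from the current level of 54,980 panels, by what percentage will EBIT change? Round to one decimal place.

At 54,980 units, contribution = 54,980 × R$111.91 = R$6,152,811.80.
Operating income = contribution − fixed costs = R$6,152,811.80 − R$4,426,600 = R$1,726,211.80.
So DOL = total CM / EBIT = R$6,152,811.80 / R$1,726,211.80 = 3.5643.
Operating income changes by 3.5643 × -7.7% = -27.4%.

-27.4%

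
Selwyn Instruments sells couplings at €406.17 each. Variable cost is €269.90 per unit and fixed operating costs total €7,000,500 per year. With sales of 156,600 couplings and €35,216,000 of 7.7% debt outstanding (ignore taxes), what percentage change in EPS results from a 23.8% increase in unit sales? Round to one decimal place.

Contribution at this volume is 156,600 × €136.27 = €21,339,882.00.
EBIT = €21,339,882.00 − €7,000,500 = €14,339,382.00.
Interest = €2,711,632.00, so EBIT − I = €11,627,750.00.
DCL = total CM / (EBIT − I) = €21,339,882.00 / €11,627,750.00 = 1.8353.
EPS therefore changes by 1.8353 × (+23.8%) = +43.7%.

+43.7%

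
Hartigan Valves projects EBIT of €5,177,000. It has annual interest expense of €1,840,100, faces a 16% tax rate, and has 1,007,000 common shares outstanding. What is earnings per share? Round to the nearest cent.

Pre-tax income = €5,177,000 − €1,840,100.00 = €3,336,900.00.
After tax at 16%: net income = €3,336,900.00 × 0.84 = €2,802,996.00.
EPS = €2,802,996.00 ÷ 1,007,000 = €2.78.

€2.78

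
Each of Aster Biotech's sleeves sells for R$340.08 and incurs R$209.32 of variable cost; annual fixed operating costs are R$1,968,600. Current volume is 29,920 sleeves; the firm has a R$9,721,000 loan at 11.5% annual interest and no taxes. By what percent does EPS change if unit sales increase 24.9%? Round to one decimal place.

+118.0%

Contribution at this volume is 29,920 × R$130.76 = R$3,912,339.20.
Operating income = contribution − fixed costs = R$3,912,339.20 − R$1,968,600 = R$1,943,739.20.
After interest of R$1,117,915.00, pre-tax earnings = R$825,824.20.
DCL = total CM / (EBIT − I) = R$3,912,339.20 / R$825,824.20 = 4.7375.
EPS therefore changes by 4.7375 × (+24.9%) = +118.0%.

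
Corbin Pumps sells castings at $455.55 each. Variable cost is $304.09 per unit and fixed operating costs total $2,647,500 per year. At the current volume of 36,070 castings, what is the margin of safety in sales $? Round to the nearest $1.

$8,468,737

Unit CM = price − variable cost = $455.55 − $304.09 = $151.46. Break-even units = $2,647,500 ÷ $151.46 = 17,479.86; break-even revenue = 17,479.86 × $455.55 = $7,962,951.44.
Current sales = 36,070 × $455.55 = $16,431,688.50.
Margin of safety = $16,431,688.50 − $7,962,951.44 = $8,468,737.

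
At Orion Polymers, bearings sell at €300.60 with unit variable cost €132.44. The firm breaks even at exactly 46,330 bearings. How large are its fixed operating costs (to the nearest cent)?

Contribution margin per unit = €300.60 − €132.44 = €168.16.
Since BE = FC / CM, FC = 46,330 × €168.16 = €7,790,852.80.

€7,790,852.80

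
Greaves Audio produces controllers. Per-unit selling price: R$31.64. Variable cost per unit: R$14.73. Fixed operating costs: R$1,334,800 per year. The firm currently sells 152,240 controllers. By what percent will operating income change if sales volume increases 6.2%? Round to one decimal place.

Total contribution margin = 152,240 × R$16.91 = R$2,574,378.40.
EBIT = R$2,574,378.40 − R$1,334,800 = R$1,239,578.40.
So DOL = total CM / EBIT = R$2,574,378.40 / R$1,239,578.40 = 2.0768.
%ΔEBIT = DOL × %ΔSales = 2.0768 × +6.2% = +12.9%.

+12.9%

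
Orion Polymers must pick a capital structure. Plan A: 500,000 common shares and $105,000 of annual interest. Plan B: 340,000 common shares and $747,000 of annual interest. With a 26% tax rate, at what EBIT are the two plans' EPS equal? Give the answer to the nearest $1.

At indifference, (EBIT − 105,000)(1 − t)/500,000 = (EBIT − 747,000)(1 − t)/340,000.
The (1 − t) factor cancels: (EBIT − 105,000) × 340,000 = (EBIT − 747,000) × 500,000.
Solving, EBIT = (747,000·500,000 − 105,000·340,000) / (500,000 − 340,000) = 337,800,000,000 / 160,000 = 2,111,250.00.

$2,111,250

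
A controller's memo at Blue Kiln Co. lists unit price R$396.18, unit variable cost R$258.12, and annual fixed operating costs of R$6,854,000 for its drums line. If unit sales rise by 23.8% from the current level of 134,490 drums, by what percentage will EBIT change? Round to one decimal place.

+37.7%

Total contribution margin = 134,490 × R$138.06 = R$18,567,689.40.
EBIT = R$18,567,689.40 − R$6,854,000 = R$11,713,689.40.
Degree of operating leverage = R$18,567,689.40 / R$11,713,689.40 = 1.5851.
So EBIT moves 1.5851 × (+23.8%) = +37.7%.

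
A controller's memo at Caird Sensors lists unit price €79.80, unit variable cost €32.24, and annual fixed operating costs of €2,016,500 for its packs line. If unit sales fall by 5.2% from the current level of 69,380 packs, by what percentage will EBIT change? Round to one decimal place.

-13.4%

Total contribution margin = 69,380 × €47.56 = €3,299,712.80.
EBIT = €3,299,712.80 − €2,016,500 = €1,283,212.80.
So DOL = total CM / EBIT = €3,299,712.80 / €1,283,212.80 = 2.5714.
So EBIT moves 2.5714 × (-5.2%) = -13.4%.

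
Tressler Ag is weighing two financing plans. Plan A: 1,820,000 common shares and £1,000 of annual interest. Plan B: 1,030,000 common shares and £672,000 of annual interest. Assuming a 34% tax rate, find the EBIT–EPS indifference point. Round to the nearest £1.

At indifference, (EBIT − 1,000)(1 − t)/1,820,000 = (EBIT − 672,000)(1 − t)/1,030,000.
The (1 − t) factor cancels: (EBIT − 1,000) × 1,030,000 = (EBIT − 672,000) × 1,820,000.
Solving, EBIT = (672,000·1,820,000 − 1,000·1,030,000) / (1,820,000 − 1,030,000) = 1,222,010,000,000 / 790,000 = 1,546,848.10.

£1,546,848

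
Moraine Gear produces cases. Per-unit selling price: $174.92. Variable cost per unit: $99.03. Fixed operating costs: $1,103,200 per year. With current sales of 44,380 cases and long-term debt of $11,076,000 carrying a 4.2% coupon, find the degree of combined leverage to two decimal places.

1.87

Total contribution margin = 44,380 × $75.89 = $3,367,998.20.
Subtracting fixed costs: EBIT = $3,367,998.20 − $1,103,200 = $2,264,798.20. Interest = $465,192.00.
DOL = $3,367,998.20 ÷ $2,264,798.20 = 1.4871; DFL = $2,264,798.20 ÷ $1,799,606.20 = 1.2585.
DCL = DOL × DFL = 1.4871 × 1.2585 = 1.8715.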